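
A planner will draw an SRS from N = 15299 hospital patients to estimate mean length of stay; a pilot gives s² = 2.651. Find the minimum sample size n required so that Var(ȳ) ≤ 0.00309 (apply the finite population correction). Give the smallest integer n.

813

Without fpc, n₀ = s²/D = 2.651/0.00309 = 857.9288.
With fpc, (1 − n/N)·s²/n ≤ D requires n ≥ n₀/(1 + n₀/N) = 857.9288/(1 + 857.9288/15299) = 812.3730.
Rounding up, n = 813.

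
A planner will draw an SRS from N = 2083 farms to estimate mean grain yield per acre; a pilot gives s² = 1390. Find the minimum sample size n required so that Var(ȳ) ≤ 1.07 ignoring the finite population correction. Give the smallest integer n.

1300

Without fpc, n₀ = s²/D = 1390/1.07 = 1299.0654.
Rounding up, n = 1300.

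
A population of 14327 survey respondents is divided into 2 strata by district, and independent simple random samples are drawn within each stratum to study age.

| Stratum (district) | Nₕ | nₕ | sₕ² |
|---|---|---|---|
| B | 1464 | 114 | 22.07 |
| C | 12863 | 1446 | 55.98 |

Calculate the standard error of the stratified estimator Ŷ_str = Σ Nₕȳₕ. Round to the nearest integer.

2463

Var(Ŷ_str) = Σₕ Nₕ²(1 − fₕ)sₕ²/nₕ.
B: 1464²·(1 − 114/1464)·22.07/114 = 382624.11.
C: 12863²·(1 − 1446/12863)·55.98/1446 = 5.6853718 × 10^6.
Sum = 6.0679959 × 10^6.
SE = √(6.0679959 × 10^6) = 2463.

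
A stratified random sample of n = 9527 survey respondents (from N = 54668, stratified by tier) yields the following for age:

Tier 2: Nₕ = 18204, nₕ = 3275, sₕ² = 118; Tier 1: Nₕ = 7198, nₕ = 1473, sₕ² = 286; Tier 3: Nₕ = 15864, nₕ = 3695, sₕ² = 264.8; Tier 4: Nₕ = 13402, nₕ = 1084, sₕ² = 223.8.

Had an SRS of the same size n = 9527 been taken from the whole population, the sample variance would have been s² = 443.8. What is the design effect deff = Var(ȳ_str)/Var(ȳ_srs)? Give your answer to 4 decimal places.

Var(ȳ_str) = Σ Wₕ²(1−fₕ)sₕ²/nₕ with Wₕ = Nₕ/54668:
  Tier 2: (18204/54668)²·(1−3275/18204)·118/3275 = 0.0032764374
  Tier 1: (7198/54668)²·(1−1473/7198)·286/1473 = 0.0026772212
  Tier 3: (15864/54668)²·(1−3695/15864)·264.8/3695 = 0.0046291874
  Tier 4: (13402/54668)²·(1−1084/13402)·223.8/1084 = 0.011404447
  → Var(ȳ_str) = 0.021987293.
Var(ȳ_srs) = (1 − 9527/54668)·443.8/9527 = 0.0384653.
deff = 0.021987293 / 0.0384653 = 0.5716.

0.5716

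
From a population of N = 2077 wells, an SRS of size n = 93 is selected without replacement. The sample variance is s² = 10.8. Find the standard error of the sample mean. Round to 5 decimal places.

0.33306

Under SRS without replacement, Var(ȳ) = (1 − f)·s²/n with f = n/N = 93/2077 = 0.04477612.
Var(ȳ) = (1 − 0.04477612)·10.8/93 = 0.95522388·0.11612903 = 0.11092922.
SE(ȳ) = √(0.11092922) = 0.33306.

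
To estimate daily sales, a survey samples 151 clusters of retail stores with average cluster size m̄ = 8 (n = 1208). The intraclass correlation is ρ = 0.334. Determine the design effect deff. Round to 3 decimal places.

3.338

deff = 1 + (8 − 1)·0.334 = 1 + 2.338 = 3.338.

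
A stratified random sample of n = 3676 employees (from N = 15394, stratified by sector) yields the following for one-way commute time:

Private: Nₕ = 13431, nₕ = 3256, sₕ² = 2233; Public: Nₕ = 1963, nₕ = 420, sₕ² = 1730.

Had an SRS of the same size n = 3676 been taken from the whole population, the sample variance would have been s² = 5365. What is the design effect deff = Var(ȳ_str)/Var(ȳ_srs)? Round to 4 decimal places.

Var(ȳ_str) = Σ Wₕ²(1−fₕ)sₕ²/nₕ with Wₕ = Nₕ/15394:
  Private: (13431/15394)²·(1−3256/13431)·2233/3256 = 0.39549785
  Public: (1963/15394)²·(1−420/1963)·1730/420 = 0.052647781
  → Var(ȳ_str) = 0.44814563.
Var(ȳ_srs) = (1 − 3676/15394)·5365/3676 = 1.1109544.
deff = 0.44814563 / 1.1109544 = 0.4034.

0.4034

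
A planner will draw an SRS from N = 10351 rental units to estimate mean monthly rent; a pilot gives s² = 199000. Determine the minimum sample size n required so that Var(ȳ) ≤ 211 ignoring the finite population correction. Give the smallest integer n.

Without fpc, n₀ = s²/D = 199000/211 = 943.1280.
Rounding up, n = 944.

944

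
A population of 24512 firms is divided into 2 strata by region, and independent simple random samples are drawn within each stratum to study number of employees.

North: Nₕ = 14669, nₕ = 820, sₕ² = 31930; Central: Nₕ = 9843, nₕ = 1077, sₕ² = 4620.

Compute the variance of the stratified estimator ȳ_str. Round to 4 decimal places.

13.7818

Var(ȳ_str) = Σₕ Wₕ²(1 − fₕ)sₕ²/nₕ with Wₕ = Nₕ/N, N = 24512.
North: Wₕ = 0.59844158; term = 0.59844158²·(1 − 0.05590020)·31930/820 = 13.165777.
Central: Wₕ = 0.40155842; term = 0.40155842²·(1 − 0.10941786)·4620/1077 = 0.61602414.
Sum = 13.781801.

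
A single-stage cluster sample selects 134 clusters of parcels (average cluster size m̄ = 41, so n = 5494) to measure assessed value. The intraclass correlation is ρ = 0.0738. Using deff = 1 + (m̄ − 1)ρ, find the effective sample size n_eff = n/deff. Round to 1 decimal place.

1390.2

deff = 1 + (41 − 1)·0.0738 = 1 + 2.952 = 3.952.
n_eff = 5494 / 3.952 = 1390.2.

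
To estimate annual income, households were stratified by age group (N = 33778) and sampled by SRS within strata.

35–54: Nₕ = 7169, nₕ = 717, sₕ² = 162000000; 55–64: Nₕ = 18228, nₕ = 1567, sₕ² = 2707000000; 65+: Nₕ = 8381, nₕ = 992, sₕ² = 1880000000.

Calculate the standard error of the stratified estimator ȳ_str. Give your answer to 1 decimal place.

Var(ȳ_str) = Σₕ Wₕ²(1 − fₕ)sₕ²/nₕ with Wₕ = Nₕ/N, N = 33778.
35–54: Wₕ = 0.21223874; term = 0.21223874²·(1 − 0.10001395)·162000000/717 = 9159.6934.
55–64: Wₕ = 0.53964119; term = 0.53964119²·(1 − 0.08596664)·2707000000/1567 = 459823.84.
65+: Wₕ = 0.24812008; term = 0.24812008²·(1 − 0.11836296)·1880000000/992 = 102863.15.
Sum = 571846.68.
SE = √(571846.68) = 756.2.

756.2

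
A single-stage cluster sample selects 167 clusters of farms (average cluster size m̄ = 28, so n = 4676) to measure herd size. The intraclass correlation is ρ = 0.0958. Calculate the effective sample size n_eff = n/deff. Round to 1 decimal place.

deff = 1 + (28 − 1)·0.0958 = 1 + 2.5866 = 3.5866.
n_eff = 4676 / 3.5866 = 1303.7.

1303.7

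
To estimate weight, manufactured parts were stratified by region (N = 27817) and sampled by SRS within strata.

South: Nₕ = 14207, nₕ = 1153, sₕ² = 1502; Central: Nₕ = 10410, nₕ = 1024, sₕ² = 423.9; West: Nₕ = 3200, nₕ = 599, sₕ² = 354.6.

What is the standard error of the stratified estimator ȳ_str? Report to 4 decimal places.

Var(ȳ_str) = Σₕ Wₕ²(1 − fₕ)sₕ²/nₕ with Wₕ = Nₕ/N, N = 27817.
South: Wₕ = 0.51073085; term = 0.51073085²·(1 − 0.08115718)·1502/1153 = 0.31222382.
Central: Wₕ = 0.37423159; term = 0.37423159²·(1 − 0.09836695)·423.9/1024 = 0.052272607.
West: Wₕ = 0.11503757; term = 0.11503757²·(1 − 0.18718750)·354.6/599 = 0.0063676863.
Sum = 0.37086411.
SE = √(0.37086411) = 0.6090.

0.6090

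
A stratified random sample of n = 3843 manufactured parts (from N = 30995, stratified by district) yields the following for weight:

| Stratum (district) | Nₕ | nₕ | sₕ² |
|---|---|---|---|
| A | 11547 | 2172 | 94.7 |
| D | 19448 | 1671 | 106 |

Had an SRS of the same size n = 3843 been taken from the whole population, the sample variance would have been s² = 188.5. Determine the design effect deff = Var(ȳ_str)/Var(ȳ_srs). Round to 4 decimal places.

0.6456

Var(ȳ_str) = Σ Wₕ²(1−fₕ)sₕ²/nₕ with Wₕ = Nₕ/30995:
  A: (11547/30995)²·(1−2172/11547)·94.7/2172 = 0.0049130063
  D: (19448/30995)²·(1−1671/19448)·106/1671 = 0.022828614
  → Var(ȳ_str) = 0.02774162.
Var(ȳ_srs) = (1 − 3843/30995)·188.5/3843 = 0.042968595.
deff = 0.02774162 / 0.042968595 = 0.6456.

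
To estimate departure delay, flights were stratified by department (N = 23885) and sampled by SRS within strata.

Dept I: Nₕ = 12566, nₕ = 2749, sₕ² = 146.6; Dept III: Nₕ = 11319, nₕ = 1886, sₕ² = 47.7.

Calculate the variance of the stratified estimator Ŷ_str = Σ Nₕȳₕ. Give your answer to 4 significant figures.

9.279 × 10^6

Var(Ŷ_str) = Σₕ Nₕ²(1 − fₕ)sₕ²/nₕ.
Dept I: 12566²·(1 − 2749/12566)·146.6/2749 = 6.5786242 × 10^6.
Dept III: 11319²·(1 − 1886/11319)·47.7/1886 = 2.7004403 × 10^6.
Sum = 9.2790645 × 10^6.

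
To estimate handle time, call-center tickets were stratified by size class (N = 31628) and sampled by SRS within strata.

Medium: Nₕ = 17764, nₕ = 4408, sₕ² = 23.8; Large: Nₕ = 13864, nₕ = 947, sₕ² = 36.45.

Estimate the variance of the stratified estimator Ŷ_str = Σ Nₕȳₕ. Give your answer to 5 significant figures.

8.1738 × 10^6

Var(Ŷ_str) = Σₕ Nₕ²(1 − fₕ)sₕ²/nₕ.
Medium: 17764²·(1 − 4408/17764)·23.8/4408 = 1.2810101 × 10^6.
Large: 13864²·(1 − 947/13864)·36.45/947 = 6.8928331 × 10^6.
Sum = 8.1738432 × 10^6.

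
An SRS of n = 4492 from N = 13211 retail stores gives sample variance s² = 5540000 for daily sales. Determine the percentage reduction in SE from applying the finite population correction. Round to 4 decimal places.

f = n/N = 4492/13211 = 0.34001968.
SE_no-fpc = √(s²/n) = 35.118423; SE_fpc = √((1−f)s²/n) = 28.529917.
Ratio = √(1−f) = 0.81239173. Reduction = 100·(1 − 0.81239173) = 18.7608%.

18.7608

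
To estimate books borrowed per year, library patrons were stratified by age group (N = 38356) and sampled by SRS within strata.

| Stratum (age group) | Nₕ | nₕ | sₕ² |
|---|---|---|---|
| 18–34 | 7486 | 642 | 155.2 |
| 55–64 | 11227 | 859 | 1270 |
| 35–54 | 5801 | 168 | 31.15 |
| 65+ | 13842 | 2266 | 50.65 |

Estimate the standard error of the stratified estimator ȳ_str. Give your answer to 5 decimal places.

Var(ȳ_str) = Σₕ Wₕ²(1 − fₕ)sₕ²/nₕ with Wₕ = Nₕ/N, N = 38356.
18–34: Wₕ = 0.19517155; term = 0.19517155²·(1 − 0.08576009)·155.2/642 = 0.0084187942.
55–64: Wₕ = 0.29270518; term = 0.29270518²·(1 − 0.07651198)·1270/859 = 0.11697758.
35–54: Wₕ = 0.15124101; term = 0.15124101²·(1 − 0.02896052)·31.15/168 = 0.0041183644.
65+: Wₕ = 0.36088226; term = 0.36088226²·(1 − 0.16370467)·50.65/2266 = 0.0024345028.
Sum = 0.13194924.
SE = √(0.13194924) = 0.36325.

0.36325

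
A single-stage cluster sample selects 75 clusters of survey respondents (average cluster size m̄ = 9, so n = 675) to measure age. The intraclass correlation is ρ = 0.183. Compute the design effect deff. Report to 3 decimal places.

deff = 1 + (9 − 1)·0.183 = 1 + 1.464 = 2.464.

2.464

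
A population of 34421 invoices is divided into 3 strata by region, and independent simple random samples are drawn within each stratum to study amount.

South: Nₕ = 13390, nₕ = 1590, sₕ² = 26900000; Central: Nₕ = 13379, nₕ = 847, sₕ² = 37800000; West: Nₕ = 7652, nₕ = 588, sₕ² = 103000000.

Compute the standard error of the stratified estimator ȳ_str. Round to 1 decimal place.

Var(ȳ_str) = Σₕ Wₕ²(1 − fₕ)sₕ²/nₕ with Wₕ = Nₕ/N, N = 34421.
South: Wₕ = 0.38900671; term = 0.38900671²·(1 − 0.11874533)·26900000/1590 = 2256.1646.
Central: Wₕ = 0.38868714; term = 0.38868714²·(1 − 0.06330817)·37800000/847 = 6315.4669.
West: Wₕ = 0.22230615; term = 0.22230615²·(1 − 0.07684266)·103000000/588 = 7991.6892.
Sum = 16563.321.
SE = √(16563.321) = 128.7.

128.7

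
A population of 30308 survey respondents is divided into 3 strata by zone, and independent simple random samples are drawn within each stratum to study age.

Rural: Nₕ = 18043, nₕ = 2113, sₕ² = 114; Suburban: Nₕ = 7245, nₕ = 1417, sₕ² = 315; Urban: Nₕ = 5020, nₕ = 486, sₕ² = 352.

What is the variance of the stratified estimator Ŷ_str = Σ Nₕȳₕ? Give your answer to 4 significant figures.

4.138 × 10^7

Var(Ŷ_str) = Σₕ Nₕ²(1 − fₕ)sₕ²/nₕ.
Rural: 18043²·(1 − 2113/18043)·114/2113 = 1.5507075 × 10^7.
Suburban: 7245²·(1 − 1417/7245)·315/1417 = 9.3863909 × 10^6.
Urban: 5020²·(1 − 486/5020)·352/486 = 1.6485102 × 10^7.
Sum = 4.1378568 × 10^7.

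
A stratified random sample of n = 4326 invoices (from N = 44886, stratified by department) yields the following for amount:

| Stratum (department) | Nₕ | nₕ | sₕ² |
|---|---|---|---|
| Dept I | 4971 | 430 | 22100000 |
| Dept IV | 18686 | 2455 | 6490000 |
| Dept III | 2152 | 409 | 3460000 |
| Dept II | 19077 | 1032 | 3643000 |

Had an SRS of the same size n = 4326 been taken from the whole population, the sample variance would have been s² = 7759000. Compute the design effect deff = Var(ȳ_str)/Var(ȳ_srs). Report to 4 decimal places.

Var(ȳ_str) = Σ Wₕ²(1−fₕ)sₕ²/nₕ with Wₕ = Nₕ/44886:
  Dept I: (4971/44886)²·(1−430/4971)·22100000/430 = 575.83396
  Dept IV: (18686/44886)²·(1−2455/18686)·6490000/2455 = 397.95413
  Dept III: (2152/44886)²·(1−409/2152)·3460000/409 = 15.74964
  Dept II: (19077/44886)²·(1−1032/19077)·3643000/1032 = 603.14902
  → Var(ȳ_str) = 1592.6868.
Var(ȳ_srs) = (1 − 4326/44886)·7759000/4326 = 1620.7136.
deff = 1592.6868 / 1620.7136 = 0.9827.

0.9827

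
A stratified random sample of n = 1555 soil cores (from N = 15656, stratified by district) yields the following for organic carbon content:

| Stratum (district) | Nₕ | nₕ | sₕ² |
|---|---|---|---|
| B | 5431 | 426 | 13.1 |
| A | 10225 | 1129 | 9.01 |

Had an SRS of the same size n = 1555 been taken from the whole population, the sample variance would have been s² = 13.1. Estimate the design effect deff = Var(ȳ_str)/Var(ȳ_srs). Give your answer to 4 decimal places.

Var(ȳ_str) = Σ Wₕ²(1−fₕ)sₕ²/nₕ with Wₕ = Nₕ/15656:
  B: (5431/15656)²·(1−426/5431)·13.1/426 = 0.0034102322
  A: (10225/15656)²·(1−1129/10225)·9.01/1129 = 0.0030281891
  → Var(ȳ_str) = 0.0064384213.
Var(ȳ_srs) = (1 − 1555/15656)·13.1/1555 = 0.0075876974.
deff = 0.0064384213 / 0.0075876974 = 0.8485.

0.8485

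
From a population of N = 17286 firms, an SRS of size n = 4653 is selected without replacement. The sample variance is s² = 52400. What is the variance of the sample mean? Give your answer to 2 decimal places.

Under SRS without replacement, Var(ȳ) = (1 − f)·s²/n with f = n/N = 4653/17286 = 0.26917737.
Var(ȳ) = (1 − 0.26917737)·52400/4653 = 0.73082263·11.261552 = 8.2301968.

8.23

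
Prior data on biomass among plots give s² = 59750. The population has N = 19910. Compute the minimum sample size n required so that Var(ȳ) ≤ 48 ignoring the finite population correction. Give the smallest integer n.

Without fpc, n₀ = s²/D = 59750/48 = 1244.7917.
Rounding up, n = 1245.

1245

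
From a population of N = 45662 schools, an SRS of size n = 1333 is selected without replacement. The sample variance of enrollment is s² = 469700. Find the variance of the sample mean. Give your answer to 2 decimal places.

Under SRS without replacement, Var(ȳ) = (1 − f)·s²/n with f = n/N = 1333/45662 = 0.02919276.
Var(ȳ) = (1 − 0.02919276)·469700/1333 = 0.97080724·352.36309 = 342.07664.

342.08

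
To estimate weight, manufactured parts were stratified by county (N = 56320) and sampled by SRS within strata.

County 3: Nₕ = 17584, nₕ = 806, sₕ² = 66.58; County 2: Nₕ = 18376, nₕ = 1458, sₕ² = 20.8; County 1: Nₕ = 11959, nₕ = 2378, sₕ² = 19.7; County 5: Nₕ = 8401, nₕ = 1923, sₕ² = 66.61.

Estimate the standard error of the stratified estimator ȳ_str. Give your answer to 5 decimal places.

Var(ȳ_str) = Σₕ Wₕ²(1 − fₕ)sₕ²/nₕ with Wₕ = Nₕ/N, N = 56320.
County 3: Wₕ = 0.31221591; term = 0.31221591²·(1 − 0.04583712)·66.58/806 = 0.0076831856.
County 2: Wₕ = 0.32627841; term = 0.32627841²·(1 − 0.07934262)·20.8/1458 = 0.0013982361.
County 1: Wₕ = 0.21234020; term = 0.21234020²·(1 − 0.19884606)·19.7/2378 = 2.9925043 × 10^-4.
County 5: Wₕ = 0.14916548; term = 0.14916548²·(1 − 0.22890132)·66.61/1923 = 5.9430144 × 10^-4.
Sum = 0.0099749736.
SE = √(0.0099749736) = 0.09987.

0.09987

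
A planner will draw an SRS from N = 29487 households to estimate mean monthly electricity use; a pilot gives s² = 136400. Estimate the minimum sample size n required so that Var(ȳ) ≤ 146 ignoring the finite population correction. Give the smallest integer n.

Without fpc, n₀ = s²/D = 136400/146 = 934.2466.
Rounding up, n = 935.

935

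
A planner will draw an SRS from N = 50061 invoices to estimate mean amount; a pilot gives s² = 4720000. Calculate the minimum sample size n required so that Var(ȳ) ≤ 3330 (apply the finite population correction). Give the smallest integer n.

Without fpc, n₀ = s²/D = 4720000/3330 = 1417.4174.
With fpc, (1 − n/N)·s²/n ≤ D requires n ≥ n₀/(1 + n₀/N) = 1417.4174/(1 + 1417.4174/50061) = 1378.3899.
Rounding up, n = 1379.

1379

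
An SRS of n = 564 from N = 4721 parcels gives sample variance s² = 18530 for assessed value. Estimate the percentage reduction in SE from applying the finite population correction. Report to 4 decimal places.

f = n/N = 564/4721 = 0.11946621.
SE_no-fpc = √(s²/n) = 5.7318941; SE_fpc = √((1−f)s²/n) = 5.3786238.
Ratio = √(1−f) = 0.93836762. Reduction = 100·(1 − 0.93836762) = 6.1632%.

6.1632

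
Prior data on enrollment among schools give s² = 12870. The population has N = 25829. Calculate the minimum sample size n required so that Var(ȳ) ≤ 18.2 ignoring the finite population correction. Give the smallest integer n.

708

Without fpc, n₀ = s²/D = 12870/18.2 = 707.1429.
Rounding up, n = 708.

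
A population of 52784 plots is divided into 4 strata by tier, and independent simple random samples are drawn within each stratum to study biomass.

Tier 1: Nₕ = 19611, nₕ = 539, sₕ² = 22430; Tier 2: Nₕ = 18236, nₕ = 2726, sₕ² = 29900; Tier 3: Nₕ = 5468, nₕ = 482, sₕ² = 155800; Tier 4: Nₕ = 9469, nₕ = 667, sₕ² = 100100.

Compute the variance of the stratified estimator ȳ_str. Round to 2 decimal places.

Var(ȳ_str) = Σₕ Wₕ²(1 − fₕ)sₕ²/nₕ with Wₕ = Nₕ/N, N = 52784.
Tier 1: Wₕ = 0.37153304; term = 0.37153304²·(1 − 0.02748457)·22430/539 = 5.5863982.
Tier 2: Wₕ = 0.34548348; term = 0.34548348²·(1 − 0.14948454)·29900/2726 = 1.1134792.
Tier 3: Wₕ = 0.10359200; term = 0.10359200²·(1 − 0.08814923)·155800/482 = 3.1629811.
Tier 4: Wₕ = 0.17939148; term = 0.17939148²·(1 − 0.07044038)·100100/667 = 4.4894085.
Sum = 14.352267.

14.35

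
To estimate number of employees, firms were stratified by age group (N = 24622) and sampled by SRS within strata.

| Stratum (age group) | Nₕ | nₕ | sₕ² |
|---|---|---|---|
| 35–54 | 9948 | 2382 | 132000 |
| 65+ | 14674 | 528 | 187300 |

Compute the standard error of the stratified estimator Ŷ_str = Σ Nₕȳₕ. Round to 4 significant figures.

Var(Ŷ_str) = Σₕ Nₕ²(1 − fₕ)sₕ²/nₕ.
35–54: 9948²·(1 − 2382/9948)·132000/2382 = 4.1709433 × 10^9.
65+: 14674²·(1 − 528/14674)·187300/528 = 7.3635294 × 10^10.
Sum = 7.7806237 × 10^10.
SE = √(7.7806237 × 10^10) = 278900.

278900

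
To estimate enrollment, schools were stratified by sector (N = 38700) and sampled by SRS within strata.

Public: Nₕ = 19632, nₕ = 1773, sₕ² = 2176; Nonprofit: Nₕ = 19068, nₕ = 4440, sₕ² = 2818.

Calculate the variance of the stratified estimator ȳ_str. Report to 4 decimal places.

Var(ȳ_str) = Σₕ Wₕ²(1 − fₕ)sₕ²/nₕ with Wₕ = Nₕ/N, N = 38700.
Public: Wₕ = 0.50728682; term = 0.50728682²·(1 − 0.09031174)·2176/1773 = 0.28730945.
Nonprofit: Wₕ = 0.49271318; term = 0.49271318²·(1 − 0.23285085)·2818/4440 = 0.11820237.
Sum = 0.40551182.

0.4055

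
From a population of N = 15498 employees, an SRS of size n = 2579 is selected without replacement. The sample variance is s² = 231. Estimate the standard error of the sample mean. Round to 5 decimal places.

0.27325

Under SRS without replacement, Var(ȳ) = (1 − f)·s²/n with f = n/N = 2579/15498 = 0.16640857.
Var(ȳ) = (1 − 0.16640857)·231/2579 = 0.83359143·0.089569601 = 0.074664452.
SE(ȳ) = √(0.074664452) = 0.27325.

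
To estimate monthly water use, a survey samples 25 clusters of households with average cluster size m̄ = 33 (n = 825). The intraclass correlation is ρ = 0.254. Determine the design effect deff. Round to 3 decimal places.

deff = 1 + (33 − 1)·0.254 = 1 + 8.128 = 9.128.

9.128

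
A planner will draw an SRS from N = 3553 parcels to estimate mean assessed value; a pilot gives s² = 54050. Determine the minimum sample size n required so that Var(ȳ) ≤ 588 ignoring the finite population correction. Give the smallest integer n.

92

Without fpc, n₀ = s²/D = 54050/588 = 91.9218.
Rounding up, n = 92.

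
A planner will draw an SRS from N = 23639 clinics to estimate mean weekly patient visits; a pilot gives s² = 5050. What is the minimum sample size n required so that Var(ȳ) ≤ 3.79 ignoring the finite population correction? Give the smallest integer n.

1333

Without fpc, n₀ = s²/D = 5050/3.79 = 1332.4538.
Rounding up, n = 1333.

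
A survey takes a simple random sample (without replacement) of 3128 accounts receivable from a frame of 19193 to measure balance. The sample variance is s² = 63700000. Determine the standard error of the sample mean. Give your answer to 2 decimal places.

Under SRS without replacement, Var(ȳ) = (1 − f)·s²/n with f = n/N = 3128/19193 = 0.16297609.
Var(ȳ) = (1 − 0.16297609)·63700000/3128 = 0.83702391·20364.45 = 17045.532.
SE(ȳ) = √(17045.532) = 130.56.

130.56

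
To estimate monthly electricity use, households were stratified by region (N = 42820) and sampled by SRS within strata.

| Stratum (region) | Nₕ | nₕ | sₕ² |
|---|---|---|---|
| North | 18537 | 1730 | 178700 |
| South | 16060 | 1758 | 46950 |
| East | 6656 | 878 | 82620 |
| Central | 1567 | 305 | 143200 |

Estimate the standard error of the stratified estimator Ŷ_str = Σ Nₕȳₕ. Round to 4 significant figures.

207000

Var(Ŷ_str) = Σₕ Nₕ²(1 − fₕ)sₕ²/nₕ.
North: 18537²·(1 − 1730/18537)·178700/1730 = 3.2181635 × 10^10.
South: 16060²·(1 − 1758/16060)·46950/1758 = 6.1342157 × 10^9.
East: 6656²·(1 − 878/6656)·82620/878 = 3.6189412 × 10^9.
Central: 1567²·(1 − 305/1567)·143200/305 = 9.2847781 × 10^8.
Sum = 4.286327 × 10^10.
SE = √(4.286327 × 10^10) = 207000.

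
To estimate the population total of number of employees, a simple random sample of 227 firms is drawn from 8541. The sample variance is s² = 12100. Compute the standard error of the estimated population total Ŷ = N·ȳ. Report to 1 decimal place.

Var(Ŷ) = N²·Var(ȳ) = N²·(1 − n/N)·s²/n.
f = 227/8541 = 0.02657768; Var(ȳ) = 0.97342232·12100/227 = 51.887269.
Var(Ŷ) = 8541² · 51.887269 = 3.7851078 × 10^9.
SE(Ŷ) = √(3.7851078 × 10^9) = 61523.2.

61523.2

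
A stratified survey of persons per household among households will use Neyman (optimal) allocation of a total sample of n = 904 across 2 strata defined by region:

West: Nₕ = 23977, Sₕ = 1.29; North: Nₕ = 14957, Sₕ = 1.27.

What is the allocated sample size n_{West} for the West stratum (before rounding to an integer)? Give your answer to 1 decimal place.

Neyman allocation: nₕ = n·NₕSₕ / Σⱼ NⱼSⱼ.
Σ NⱼSⱼ = 23977·1.29 + 14957·1.27 = 49925.72.
n_{West} = 904·23977·1.29 / 49925.72 = 560.1.

560.1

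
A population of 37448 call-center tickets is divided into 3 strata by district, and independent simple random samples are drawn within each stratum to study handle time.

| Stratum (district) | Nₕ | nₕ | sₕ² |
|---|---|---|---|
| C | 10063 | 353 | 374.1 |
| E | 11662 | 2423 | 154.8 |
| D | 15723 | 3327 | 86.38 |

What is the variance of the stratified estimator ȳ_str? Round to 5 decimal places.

Var(ȳ_str) = Σₕ Wₕ²(1 − fₕ)sₕ²/nₕ with Wₕ = Nₕ/N, N = 37448.
C: Wₕ = 0.26871929; term = 0.26871929²·(1 − 0.03507900)·374.1/353 = 0.07384183.
E: Wₕ = 0.31141850; term = 0.31141850²·(1 − 0.20776882)·154.8/2423 = 0.0049086073.
D: Wₕ = 0.41986221; term = 0.41986221²·(1 − 0.21160084)·86.38/3327 = 0.0036084453.
Sum = 0.082358883.

0.08236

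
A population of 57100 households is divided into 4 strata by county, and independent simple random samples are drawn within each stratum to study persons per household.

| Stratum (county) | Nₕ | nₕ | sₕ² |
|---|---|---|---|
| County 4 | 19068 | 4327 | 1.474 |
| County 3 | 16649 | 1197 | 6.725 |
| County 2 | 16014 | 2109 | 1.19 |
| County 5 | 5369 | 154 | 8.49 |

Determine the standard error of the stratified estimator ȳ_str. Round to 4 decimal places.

Var(ȳ_str) = Σₕ Wₕ²(1 − fₕ)sₕ²/nₕ with Wₕ = Nₕ/N, N = 57100.
County 4: Wₕ = 0.33394046; term = 0.33394046²·(1 − 0.22692469)·1.474/4327 = 2.9367736 × 10^-5.
County 3: Wₕ = 0.29157618; term = 0.29157618²·(1 − 0.07189621)·6.725/1197 = 4.4330106 × 10^-4.
County 2: Wₕ = 0.28045534; term = 0.28045534²·(1 − 0.13169726)·1.19/2109 = 3.8536208 × 10^-5.
County 5: Wₕ = 0.09402802; term = 0.09402802²·(1 − 0.02868318)·8.49/154 = 4.734373 × 10^-4.
Sum = 9.846423 × 10^-4.
SE = √(9.846423 × 10^-4) = 0.0314.

0.0314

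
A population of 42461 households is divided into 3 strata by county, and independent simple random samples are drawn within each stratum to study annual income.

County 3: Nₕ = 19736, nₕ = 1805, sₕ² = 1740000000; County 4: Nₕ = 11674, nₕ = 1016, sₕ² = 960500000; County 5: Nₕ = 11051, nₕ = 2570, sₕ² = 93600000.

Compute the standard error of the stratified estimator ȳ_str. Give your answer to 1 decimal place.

506.3

Var(ȳ_str) = Σₕ Wₕ²(1 − fₕ)sₕ²/nₕ with Wₕ = Nₕ/N, N = 42461.
County 3: Wₕ = 0.46480300; term = 0.46480300²·(1 − 0.09145724)·1740000000/1805 = 189214.87.
County 4: Wₕ = 0.27493465; term = 0.27493465²·(1 − 0.08703101)·960500000/1016 = 65240.703.
County 5: Wₕ = 0.26026236; term = 0.26026236²·(1 − 0.23255814)·93600000/2570 = 1893.2629.
Sum = 256348.84.
SE = √(256348.84) = 506.3.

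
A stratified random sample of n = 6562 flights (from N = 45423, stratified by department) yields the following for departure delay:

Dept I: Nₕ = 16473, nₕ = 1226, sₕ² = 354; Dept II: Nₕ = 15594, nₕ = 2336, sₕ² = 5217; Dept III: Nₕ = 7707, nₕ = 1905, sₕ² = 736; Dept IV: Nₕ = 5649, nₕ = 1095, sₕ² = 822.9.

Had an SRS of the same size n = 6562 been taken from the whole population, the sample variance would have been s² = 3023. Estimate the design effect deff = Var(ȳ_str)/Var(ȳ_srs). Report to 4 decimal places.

Var(ȳ_str) = Σ Wₕ²(1−fₕ)sₕ²/nₕ with Wₕ = Nₕ/45423:
  Dept I: (16473/45423)²·(1−1226/16473)·354/1226 = 0.035149428
  Dept II: (15594/45423)²·(1−2336/15594)·5217/2336 = 0.22378549
  Dept III: (7707/45423)²·(1−1905/7707)·736/1905 = 0.0083732545
  Dept IV: (5649/45423)²·(1−1095/5649)·822.9/1095 = 0.0093701365
  → Var(ȳ_str) = 0.27667831.
Var(ȳ_srs) = (1 − 6562/45423)·3023/6562 = 0.39413053.
deff = 0.27667831 / 0.39413053 = 0.7020.

0.7020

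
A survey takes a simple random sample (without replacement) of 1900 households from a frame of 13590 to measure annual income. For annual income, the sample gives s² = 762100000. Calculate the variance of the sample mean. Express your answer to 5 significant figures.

345030

Under SRS without replacement, Var(ȳ) = (1 − f)·s²/n with f = n/N = 1900/13590 = 0.13980868.
Var(ȳ) = (1 − 0.13980868)·762100000/1900 = 0.86019132·401105.26 = 345027.26.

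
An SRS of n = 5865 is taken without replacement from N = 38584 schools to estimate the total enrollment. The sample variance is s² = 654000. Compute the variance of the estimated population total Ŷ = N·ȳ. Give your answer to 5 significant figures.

1.4077 × 10^11

Var(Ŷ) = N²·Var(ȳ) = N²·(1 − n/N)·s²/n.
f = 5865/38584 = 0.15200601; Var(ȳ) = 0.84799399·654000/5865 = 94.55892.
Var(Ŷ) = 38584² · 94.55892 = 1.4077223 × 10^11.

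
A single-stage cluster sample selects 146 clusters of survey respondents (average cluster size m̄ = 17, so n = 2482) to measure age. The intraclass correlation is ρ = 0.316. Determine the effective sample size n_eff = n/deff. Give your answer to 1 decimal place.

deff = 1 + (17 − 1)·0.316 = 1 + 5.056 = 6.056.
n_eff = 2482 / 6.056 = 409.8.

409.8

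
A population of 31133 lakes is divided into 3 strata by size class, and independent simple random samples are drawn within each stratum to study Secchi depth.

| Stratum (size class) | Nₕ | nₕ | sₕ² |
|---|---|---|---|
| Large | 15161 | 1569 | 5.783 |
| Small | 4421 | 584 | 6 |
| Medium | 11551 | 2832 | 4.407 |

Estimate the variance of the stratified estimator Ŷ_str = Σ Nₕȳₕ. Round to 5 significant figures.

1.0905 × 10^6

Var(Ŷ_str) = Σₕ Nₕ²(1 − fₕ)sₕ²/nₕ.
Large: 15161²·(1 − 1569/15161)·5.783/1569 = 759523.93.
Small: 4421²·(1 − 584/4421)·6/584 = 174281.27.
Medium: 11551²·(1 − 2832/11551)·4.407/2832 = 156724.2.
Sum = 1.0905294 × 10^6.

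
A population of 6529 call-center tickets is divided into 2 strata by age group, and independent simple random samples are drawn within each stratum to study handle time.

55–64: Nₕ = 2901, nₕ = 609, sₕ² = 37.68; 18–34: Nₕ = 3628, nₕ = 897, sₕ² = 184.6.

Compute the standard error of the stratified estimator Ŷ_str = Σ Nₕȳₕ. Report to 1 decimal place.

Var(Ŷ_str) = Σₕ Nₕ²(1 − fₕ)sₕ²/nₕ.
55–64: 2901²·(1 − 609/2901)·37.68/609 = 411392.1.
18–34: 3628²·(1 − 897/3628)·184.6/897 = 2.0390517 × 10^6.
Sum = 2.4504438 × 10^6.
SE = √(2.4504438 × 10^6) = 1565.4.

1565.4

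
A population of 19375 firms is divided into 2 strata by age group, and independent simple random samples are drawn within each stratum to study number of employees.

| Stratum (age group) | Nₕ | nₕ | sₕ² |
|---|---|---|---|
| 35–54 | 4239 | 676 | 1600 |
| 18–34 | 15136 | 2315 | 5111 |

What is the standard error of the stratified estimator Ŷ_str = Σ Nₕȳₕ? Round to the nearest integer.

Var(Ŷ_str) = Σₕ Nₕ²(1 − fₕ)sₕ²/nₕ.
35–54: 4239²·(1 − 676/4239)·1600/676 = 3.5748064 × 10^7.
18–34: 15136²·(1 − 2315/15136)·5111/2315 = 4.2843792 × 10^8.
Sum = 4.6418598 × 10^8.
SE = √(4.6418598 × 10^8) = 21545.

21545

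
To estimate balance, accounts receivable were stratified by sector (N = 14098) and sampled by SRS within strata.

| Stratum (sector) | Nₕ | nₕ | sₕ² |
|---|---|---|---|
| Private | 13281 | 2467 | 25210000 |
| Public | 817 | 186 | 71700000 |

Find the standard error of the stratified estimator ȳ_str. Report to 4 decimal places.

91.5648

Var(ȳ_str) = Σₕ Wₕ²(1 − fₕ)sₕ²/nₕ with Wₕ = Nₕ/N, N = 14098.
Private: Wₕ = 0.94204852; term = 0.94204852²·(1 − 0.18575408)·25210000/2467 = 7384.2404.
Public: Wₕ = 0.05795148; term = 0.05795148²·(1 − 0.22766218)·71700000/186 = 999.86787.
Sum = 8384.1083.
SE = √(8384.1083) = 91.5648.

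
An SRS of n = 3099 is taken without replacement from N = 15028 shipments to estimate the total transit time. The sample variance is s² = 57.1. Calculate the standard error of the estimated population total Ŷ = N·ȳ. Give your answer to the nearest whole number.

1817

Var(Ŷ) = N²·Var(ȳ) = N²·(1 − n/N)·s²/n.
f = 3099/15028 = 0.20621507; Var(ȳ) = 0.79378493·57.1/3099 = 0.014625724.
Var(Ŷ) = 15028² · 0.014625724 = 3.303085 × 10^6.
SE(Ŷ) = √(3.303085 × 10^6) = 1817.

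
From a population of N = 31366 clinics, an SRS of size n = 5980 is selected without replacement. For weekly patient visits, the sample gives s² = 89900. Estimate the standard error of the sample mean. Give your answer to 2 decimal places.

3.49

Under SRS without replacement, Var(ȳ) = (1 − f)·s²/n with f = n/N = 5980/31366 = 0.19065230.
Var(ȳ) = (1 − 0.19065230)·89900/5980 = 0.80934770·15.033445 = 12.167284.
SE(ȳ) = √(12.167284) = 3.49.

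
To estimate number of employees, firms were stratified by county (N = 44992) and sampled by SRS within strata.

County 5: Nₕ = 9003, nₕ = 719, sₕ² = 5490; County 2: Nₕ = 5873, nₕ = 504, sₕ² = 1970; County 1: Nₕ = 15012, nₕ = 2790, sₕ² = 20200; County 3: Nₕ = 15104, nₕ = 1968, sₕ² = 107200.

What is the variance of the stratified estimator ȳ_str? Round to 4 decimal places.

Var(ȳ_str) = Σₕ Wₕ²(1 − fₕ)sₕ²/nₕ with Wₕ = Nₕ/N, N = 44992.
County 5: Wₕ = 0.20010224; term = 0.20010224²·(1 − 0.07986227)·5490/719 = 0.28131973.
County 2: Wₕ = 0.13053432; term = 0.13053432²·(1 − 0.08581645)·1970/504 = 0.060886148.
County 1: Wₕ = 0.33365932; term = 0.33365932²·(1 − 0.18585132)·20200/2790 = 0.656232.
County 3: Wₕ = 0.33570413; term = 0.33570413²·(1 − 0.13029661)·107200/1968 = 5.3389298.
Sum = 6.3373677.

6.3374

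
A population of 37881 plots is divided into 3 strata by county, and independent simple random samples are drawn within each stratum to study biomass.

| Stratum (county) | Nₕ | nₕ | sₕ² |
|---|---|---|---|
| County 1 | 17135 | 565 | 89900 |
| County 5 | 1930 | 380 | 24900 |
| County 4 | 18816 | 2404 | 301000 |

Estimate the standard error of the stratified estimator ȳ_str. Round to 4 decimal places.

7.6527

Var(ȳ_str) = Σₕ Wₕ²(1 − fₕ)sₕ²/nₕ with Wₕ = Nₕ/N, N = 37881.
County 1: Wₕ = 0.45233758; term = 0.45233758²·(1 − 0.03297345)·89900/565 = 31.482919.
County 5: Wₕ = 0.05094902; term = 0.05094902²·(1 − 0.19689119)·24900/380 = 0.13660352.
County 4: Wₕ = 0.49671339; term = 0.49671339²·(1 − 0.12776361)·301000/2404 = 26.944987.
Sum = 58.56451.
SE = √(58.56451) = 7.6527.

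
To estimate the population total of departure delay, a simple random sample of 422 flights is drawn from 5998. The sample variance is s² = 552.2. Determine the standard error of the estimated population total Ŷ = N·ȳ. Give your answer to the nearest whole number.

6615

Var(Ŷ) = N²·Var(ȳ) = N²·(1 − n/N)·s²/n.
f = 422/5998 = 0.07035679; Var(ȳ) = 0.92964321·552.2/422 = 1.2164668.
Var(Ŷ) = 5998² · 1.2164668 = 4.3763614 × 10^7.
SE(Ŷ) = √(4.3763614 × 10^7) = 6615.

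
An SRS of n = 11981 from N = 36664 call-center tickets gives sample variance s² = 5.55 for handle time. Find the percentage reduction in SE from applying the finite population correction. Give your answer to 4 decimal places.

17.9499

f = n/N = 11981/36664 = 0.32677831.
SE_no-fpc = √(s²/n) = 0.021522859; SE_fpc = √((1−f)s²/n) = 0.017659525.
Ratio = √(1−f) = 0.82050088. Reduction = 100·(1 − 0.82050088) = 17.9499%.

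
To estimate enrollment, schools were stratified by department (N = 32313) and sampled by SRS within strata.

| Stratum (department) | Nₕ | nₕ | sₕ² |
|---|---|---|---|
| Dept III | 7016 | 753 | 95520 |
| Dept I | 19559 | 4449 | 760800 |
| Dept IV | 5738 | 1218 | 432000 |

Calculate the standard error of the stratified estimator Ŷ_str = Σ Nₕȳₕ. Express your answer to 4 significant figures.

Var(Ŷ_str) = Σₕ Nₕ²(1 − fₕ)sₕ²/nₕ.
Dept III: 7016²·(1 − 753/7016)·95520/753 = 5.574056 × 10^9.
Dept I: 19559²·(1 − 4449/19559)·760800/4449 = 5.0538135 × 10^10.
Dept IV: 5738²·(1 − 1218/5738)·432000/1218 = 9.1988902 × 10^9.
Sum = 6.5311081 × 10^10.
SE = √(6.5311081 × 10^10) = 255600.

255600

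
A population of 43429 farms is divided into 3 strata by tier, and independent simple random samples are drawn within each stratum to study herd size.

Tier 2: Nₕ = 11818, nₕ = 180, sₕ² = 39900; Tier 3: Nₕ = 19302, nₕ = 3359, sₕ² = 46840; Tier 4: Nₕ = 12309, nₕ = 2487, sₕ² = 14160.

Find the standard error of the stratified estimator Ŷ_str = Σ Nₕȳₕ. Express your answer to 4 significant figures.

188300

Var(Ŷ_str) = Σₕ Nₕ²(1 − fₕ)sₕ²/nₕ.
Tier 2: 11818²·(1 − 180/11818)·39900/180 = 3.0487564 × 10^10.
Tier 3: 19302²·(1 − 3359/19302)·46840/3359 = 4.2912048 × 10^9.
Tier 4: 12309²·(1 − 2487/12309)·14160/2487 = 6.8835135 × 10^8.
Sum = 3.546712 × 10^10.
SE = √(3.546712 × 10^10) = 188300.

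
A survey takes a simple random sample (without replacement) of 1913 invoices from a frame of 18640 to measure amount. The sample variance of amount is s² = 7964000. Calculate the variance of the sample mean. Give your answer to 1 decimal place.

Under SRS without replacement, Var(ȳ) = (1 − f)·s²/n with f = n/N = 1913/18640 = 0.10262876.
Var(ȳ) = (1 − 0.10262876)·7964000/1913 = 0.89737124·4163.0946 = 3735.8414.

3735.8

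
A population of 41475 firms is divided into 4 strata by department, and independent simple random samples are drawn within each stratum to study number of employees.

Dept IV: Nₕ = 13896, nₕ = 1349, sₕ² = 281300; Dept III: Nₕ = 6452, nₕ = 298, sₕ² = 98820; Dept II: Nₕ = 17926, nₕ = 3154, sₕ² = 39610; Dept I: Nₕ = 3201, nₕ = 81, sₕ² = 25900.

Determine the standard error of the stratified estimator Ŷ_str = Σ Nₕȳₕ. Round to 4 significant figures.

236700

Var(Ŷ_str) = Σₕ Nₕ²(1 − fₕ)sₕ²/nₕ.
Dept IV: 13896²·(1 − 1349/13896)·281300/1349 = 3.6356954 × 10^10.
Dept III: 6452²·(1 − 298/6452)·98820/298 = 1.3166806 × 10^10.
Dept II: 17926²·(1 − 3154/17926)·39610/3154 = 3.3255681 × 10^9.
Dept I: 3201²·(1 − 81/3201)·25900/81 = 3.1934124 × 10^9.
Sum = 5.6042741 × 10^10.
SE = √(5.6042741 × 10^10) = 236700.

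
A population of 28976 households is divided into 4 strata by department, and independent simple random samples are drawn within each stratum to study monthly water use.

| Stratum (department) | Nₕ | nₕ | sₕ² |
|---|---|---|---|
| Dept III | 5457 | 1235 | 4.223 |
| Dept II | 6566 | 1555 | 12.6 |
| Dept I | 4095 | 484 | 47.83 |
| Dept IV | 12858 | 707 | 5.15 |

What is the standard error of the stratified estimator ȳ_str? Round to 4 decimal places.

Var(ȳ_str) = Σₕ Wₕ²(1 − fₕ)sₕ²/nₕ with Wₕ = Nₕ/N, N = 28976.
Dept III: Wₕ = 0.18832827; term = 0.18832827²·(1 − 0.22631482)·4.223/1235 = 9.3831669 × 10^-5.
Dept II: Wₕ = 0.22660133; term = 0.22660133²·(1 − 0.23682607)·12.6/1555 = 3.1753278 × 10^-4.
Dept I: Wₕ = 0.14132385; term = 0.14132385²·(1 − 0.11819292)·47.83/484 = 0.001740442.
Dept IV: Wₕ = 0.44374655; term = 0.44374655²·(1 − 0.05498522)·5.15/707 = 0.0013554902.
Sum = 0.0035072966.
SE = √(0.0035072966) = 0.0592.

0.0592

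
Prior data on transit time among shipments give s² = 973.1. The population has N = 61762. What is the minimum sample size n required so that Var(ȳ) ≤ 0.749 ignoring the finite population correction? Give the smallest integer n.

Without fpc, n₀ = s²/D = 973.1/0.749 = 1299.1989.
Rounding up, n = 1300.

1300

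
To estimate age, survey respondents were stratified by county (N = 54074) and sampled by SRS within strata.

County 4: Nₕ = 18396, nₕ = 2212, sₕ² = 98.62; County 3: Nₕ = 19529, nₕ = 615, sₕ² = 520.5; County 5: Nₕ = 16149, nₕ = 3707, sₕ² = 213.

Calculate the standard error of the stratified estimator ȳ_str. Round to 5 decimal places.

Var(ȳ_str) = Σₕ Wₕ²(1 − fₕ)sₕ²/nₕ with Wₕ = Nₕ/N, N = 54074.
County 4: Wₕ = 0.34020047; term = 0.34020047²·(1 − 0.12024353)·98.62/2212 = 0.0045395432.
County 3: Wₕ = 0.36115323; term = 0.36115323²·(1 − 0.03149163)·520.5/615 = 0.10691337.
County 5: Wₕ = 0.29864630; term = 0.29864630²·(1 − 0.22954982)·213/3707 = 0.0039483519.
Sum = 0.11540127.
SE = √(0.11540127) = 0.33971.

0.33971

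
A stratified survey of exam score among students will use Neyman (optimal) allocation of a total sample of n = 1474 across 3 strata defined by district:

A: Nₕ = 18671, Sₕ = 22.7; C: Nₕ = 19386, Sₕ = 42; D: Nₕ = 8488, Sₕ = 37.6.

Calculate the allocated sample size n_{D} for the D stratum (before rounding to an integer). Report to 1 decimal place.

302.1

Neyman allocation: nₕ = n·NₕSₕ / Σⱼ NⱼSⱼ.
Σ NⱼSⱼ = 18671·22.7 + 19386·42 + 8488·37.6 = 1.5571925 × 10^6.
n_{D} = 1474·8488·37.6 / (1.5571925 × 10^6) = 302.1.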